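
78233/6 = 78233/6 = 13038.83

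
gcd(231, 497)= 7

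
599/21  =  28+11/21 = 28.52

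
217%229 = 217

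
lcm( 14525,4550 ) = 377650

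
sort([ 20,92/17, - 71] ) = [-71,92/17,20 ]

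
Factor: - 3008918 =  - 2^1*  11^1*136769^1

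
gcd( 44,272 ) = 4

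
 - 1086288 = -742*1464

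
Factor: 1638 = 2^1 * 3^2*7^1*13^1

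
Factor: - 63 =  - 3^2*7^1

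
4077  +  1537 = 5614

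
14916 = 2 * 7458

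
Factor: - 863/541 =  - 541^( - 1 ) * 863^1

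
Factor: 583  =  11^1*53^1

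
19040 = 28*680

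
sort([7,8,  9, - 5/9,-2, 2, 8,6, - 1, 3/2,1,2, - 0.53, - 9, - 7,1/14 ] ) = [ - 9, - 7,-2, - 1, - 5/9, - 0.53,  1/14,1,3/2, 2,2,6, 7 , 8,8  ,  9] 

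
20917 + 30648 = 51565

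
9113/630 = 14 + 293/630 = 14.47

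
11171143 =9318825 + 1852318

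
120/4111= 120/4111 = 0.03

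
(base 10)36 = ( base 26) 1A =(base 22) 1E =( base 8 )44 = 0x24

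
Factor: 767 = 13^1 * 59^1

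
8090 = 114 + 7976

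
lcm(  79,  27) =2133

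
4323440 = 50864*85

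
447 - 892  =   - 445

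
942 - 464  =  478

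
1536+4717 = 6253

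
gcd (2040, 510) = 510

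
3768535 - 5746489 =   -  1977954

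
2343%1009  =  325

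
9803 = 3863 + 5940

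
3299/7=471  +  2/7 = 471.29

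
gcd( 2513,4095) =7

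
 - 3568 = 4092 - 7660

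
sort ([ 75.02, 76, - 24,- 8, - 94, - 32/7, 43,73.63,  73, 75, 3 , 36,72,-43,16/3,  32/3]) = [ - 94, - 43, - 24, - 8, - 32/7 , 3, 16/3,32/3, 36 , 43,  72,73,73.63,  75, 75.02,76]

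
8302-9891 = -1589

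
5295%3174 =2121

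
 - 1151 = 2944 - 4095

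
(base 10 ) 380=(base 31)c8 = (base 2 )101111100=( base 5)3010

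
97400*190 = 18506000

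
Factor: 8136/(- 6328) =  - 9/7  =  - 3^2*7^( - 1)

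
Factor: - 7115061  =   -3^1*17^1*139511^1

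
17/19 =17/19=0.89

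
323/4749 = 323/4749=0.07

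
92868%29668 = 3864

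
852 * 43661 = 37199172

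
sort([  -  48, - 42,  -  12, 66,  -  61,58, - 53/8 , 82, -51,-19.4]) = [-61 ,  -  51, -48, - 42,-19.4,  -  12, - 53/8,58,66,82]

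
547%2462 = 547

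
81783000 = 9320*8775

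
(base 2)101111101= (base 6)1433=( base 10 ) 381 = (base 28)dh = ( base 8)575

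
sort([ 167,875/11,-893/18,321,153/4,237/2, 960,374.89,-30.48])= [ - 893/18, - 30.48, 153/4,875/11,  237/2,167,321,374.89, 960]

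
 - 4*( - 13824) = 55296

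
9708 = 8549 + 1159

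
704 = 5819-5115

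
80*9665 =773200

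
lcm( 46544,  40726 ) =325808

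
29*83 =2407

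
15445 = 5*3089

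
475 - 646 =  - 171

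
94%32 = 30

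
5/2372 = 5/2372 = 0.00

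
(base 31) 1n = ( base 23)28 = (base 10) 54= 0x36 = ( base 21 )2C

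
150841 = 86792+64049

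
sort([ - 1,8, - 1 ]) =[ - 1, - 1,  8]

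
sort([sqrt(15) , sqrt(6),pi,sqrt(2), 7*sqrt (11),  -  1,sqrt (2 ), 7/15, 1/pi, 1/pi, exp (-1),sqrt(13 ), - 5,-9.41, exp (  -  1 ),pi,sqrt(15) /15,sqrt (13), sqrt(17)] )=[ - 9.41,-5 , - 1, sqrt( 15)/15, 1/pi , 1/pi, exp(-1 ), exp(-1), 7/15, sqrt( 2 ), sqrt ( 2 ),  sqrt(6 ), pi, pi, sqrt( 13), sqrt (13 ) , sqrt( 15),sqrt( 17),7*sqrt( 11)]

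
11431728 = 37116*308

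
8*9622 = 76976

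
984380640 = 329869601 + 654511039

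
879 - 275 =604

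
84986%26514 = 5444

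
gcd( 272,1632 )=272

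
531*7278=3864618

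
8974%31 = 15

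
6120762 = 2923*2094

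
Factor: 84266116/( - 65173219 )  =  -2^2*11^1*193^1 *359^(  -  1) * 379^( - 1 ) * 479^( -1)*9923^1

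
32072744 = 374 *85756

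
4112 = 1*4112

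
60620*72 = 4364640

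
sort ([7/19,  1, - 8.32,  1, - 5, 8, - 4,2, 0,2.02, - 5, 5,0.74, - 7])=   [ - 8.32, - 7, - 5, - 5 , -4,  0, 7/19,0.74, 1,1,2,2.02, 5, 8]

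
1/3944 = 1/3944 = 0.00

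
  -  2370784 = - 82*28912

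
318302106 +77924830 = 396226936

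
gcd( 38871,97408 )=1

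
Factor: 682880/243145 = 2^7*7^( - 1 )*11^1*97^1 * 6947^( - 1 ) = 136576/48629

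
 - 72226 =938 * (  -  77 )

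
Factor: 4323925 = 5^2*19^1*9103^1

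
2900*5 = 14500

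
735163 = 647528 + 87635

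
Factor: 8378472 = 2^3*3^1*59^1*61^1*97^1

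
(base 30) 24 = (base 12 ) 54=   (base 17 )3d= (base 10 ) 64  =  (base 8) 100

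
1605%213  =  114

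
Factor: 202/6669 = 2^1* 3^(- 3)*  13^( - 1 )*19^( - 1)*101^1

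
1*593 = 593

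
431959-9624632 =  - 9192673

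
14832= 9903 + 4929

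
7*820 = 5740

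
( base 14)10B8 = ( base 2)101101011010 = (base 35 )2D1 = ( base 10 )2906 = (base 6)21242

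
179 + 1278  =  1457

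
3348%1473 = 402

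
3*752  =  2256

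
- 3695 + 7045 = 3350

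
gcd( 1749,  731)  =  1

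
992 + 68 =1060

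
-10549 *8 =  - 84392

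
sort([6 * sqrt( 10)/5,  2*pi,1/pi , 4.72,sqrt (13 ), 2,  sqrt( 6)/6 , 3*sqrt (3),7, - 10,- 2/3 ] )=[  -  10, - 2/3,1/pi, sqrt( 6 ) /6, 2, sqrt( 13 ),6*sqrt( 10 )/5,4.72, 3 * sqrt(3 ), 2 * pi , 7]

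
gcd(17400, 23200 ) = 5800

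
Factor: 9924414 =2^1*3^1* 367^1*4507^1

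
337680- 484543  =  - 146863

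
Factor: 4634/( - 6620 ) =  - 7/10 = -  2^(- 1)*5^( - 1) * 7^1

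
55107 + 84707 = 139814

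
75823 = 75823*1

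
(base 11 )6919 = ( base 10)9095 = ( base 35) 7eu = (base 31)9EC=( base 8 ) 21607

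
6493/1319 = 4 + 1217/1319 = 4.92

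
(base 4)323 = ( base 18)35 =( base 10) 59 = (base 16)3B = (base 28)23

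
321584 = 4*80396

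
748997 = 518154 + 230843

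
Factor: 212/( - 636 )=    -1/3 = - 3^( - 1 ) 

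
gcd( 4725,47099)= 1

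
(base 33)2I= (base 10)84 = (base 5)314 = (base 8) 124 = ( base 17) 4G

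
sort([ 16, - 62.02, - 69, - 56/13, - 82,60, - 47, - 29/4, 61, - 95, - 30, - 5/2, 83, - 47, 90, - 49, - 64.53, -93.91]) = [  -  95, -93.91 , - 82,  -  69, - 64.53,-62.02,  -  49, - 47, - 47, - 30,-29/4, - 56/13 ,-5/2, 16, 60,61, 83, 90 ]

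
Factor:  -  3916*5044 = -19752304 = - 2^4*11^1*13^1*89^1*97^1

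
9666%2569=1959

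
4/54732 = 1/13683 = 0.00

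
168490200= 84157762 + 84332438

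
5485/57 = 96 + 13/57 =96.23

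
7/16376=7/16376 = 0.00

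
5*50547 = 252735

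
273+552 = 825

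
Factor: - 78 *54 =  - 4212= - 2^2*3^4 * 13^1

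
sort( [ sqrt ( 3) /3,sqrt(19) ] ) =[ sqrt( 3 )/3, sqrt( 19 )] 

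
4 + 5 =9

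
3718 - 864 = 2854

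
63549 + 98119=161668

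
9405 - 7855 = 1550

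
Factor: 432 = 2^4*3^3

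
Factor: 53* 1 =53 = 53^1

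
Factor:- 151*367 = -151^1*367^1 = -55417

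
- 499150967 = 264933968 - 764084935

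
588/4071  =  196/1357 = 0.14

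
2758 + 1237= 3995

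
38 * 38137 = 1449206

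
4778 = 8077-3299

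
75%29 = 17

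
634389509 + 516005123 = 1150394632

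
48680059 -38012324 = 10667735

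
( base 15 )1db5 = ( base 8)14506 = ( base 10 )6470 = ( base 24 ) B5E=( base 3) 22212122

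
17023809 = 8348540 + 8675269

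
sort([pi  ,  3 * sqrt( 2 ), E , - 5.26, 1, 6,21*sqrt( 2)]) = [-5.26,1, E, pi, 3*sqrt(2 ),6, 21 * sqrt( 2) ] 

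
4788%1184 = 52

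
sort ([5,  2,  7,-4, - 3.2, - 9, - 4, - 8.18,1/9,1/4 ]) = [-9, - 8.18,-4, - 4, - 3.2,1/9, 1/4,2  ,  5,7 ] 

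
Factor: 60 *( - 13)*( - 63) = 2^2*3^3*5^1 * 7^1* 13^1 =49140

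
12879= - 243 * ( - 53)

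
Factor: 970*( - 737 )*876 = -2^3*3^1*5^1*11^1*67^1*73^1*97^1 = - 626243640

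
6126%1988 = 162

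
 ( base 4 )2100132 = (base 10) 9246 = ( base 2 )10010000011110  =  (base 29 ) aso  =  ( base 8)22036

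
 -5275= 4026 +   -  9301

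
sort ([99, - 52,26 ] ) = [ - 52,  26, 99 ]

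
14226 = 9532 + 4694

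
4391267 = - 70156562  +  74547829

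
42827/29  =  1476+23/29 = 1476.79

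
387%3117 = 387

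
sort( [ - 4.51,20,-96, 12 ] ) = [ - 96,  -  4.51, 12, 20 ]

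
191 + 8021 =8212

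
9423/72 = 1047/8 = 130.88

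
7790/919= 7790/919 = 8.48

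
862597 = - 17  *( - 50741 )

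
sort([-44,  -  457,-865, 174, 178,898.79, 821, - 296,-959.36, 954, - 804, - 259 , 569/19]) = [ - 959.36, - 865, - 804 ,-457,-296, - 259, - 44, 569/19, 174,178, 821, 898.79,  954 ]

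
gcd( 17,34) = 17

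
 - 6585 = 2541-9126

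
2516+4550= 7066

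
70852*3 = 212556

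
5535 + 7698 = 13233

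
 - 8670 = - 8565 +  - 105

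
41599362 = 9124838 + 32474524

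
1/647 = 1/647 = 0.00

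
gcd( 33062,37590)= 2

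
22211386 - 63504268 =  - 41292882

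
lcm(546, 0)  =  0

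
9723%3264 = 3195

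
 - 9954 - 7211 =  - 17165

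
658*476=313208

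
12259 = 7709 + 4550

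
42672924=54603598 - 11930674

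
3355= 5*671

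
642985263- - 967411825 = 1610397088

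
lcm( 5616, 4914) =39312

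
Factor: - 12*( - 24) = 2^5*3^2 = 288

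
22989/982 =23 + 403/982 = 23.41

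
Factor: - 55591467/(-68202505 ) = 3^1*5^( - 1 ) * 7^ (-1)*1151^( - 1 )*1693^ ( - 1) * 1801^1*10289^1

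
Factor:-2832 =-2^4*3^1*59^1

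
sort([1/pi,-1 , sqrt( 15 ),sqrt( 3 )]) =[-1,1/pi,sqrt( 3), sqrt ( 15) ] 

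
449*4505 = 2022745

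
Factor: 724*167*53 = 2^2* 53^1 * 167^1 * 181^1 = 6408124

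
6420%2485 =1450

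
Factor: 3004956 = 2^2*3^2*83471^1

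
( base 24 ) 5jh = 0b110100011001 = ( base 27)4g5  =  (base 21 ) 7CE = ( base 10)3353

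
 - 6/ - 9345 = 2/3115 = 0.00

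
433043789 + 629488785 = 1062532574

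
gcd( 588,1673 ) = 7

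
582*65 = 37830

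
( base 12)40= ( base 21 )26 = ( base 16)30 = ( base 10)48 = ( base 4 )300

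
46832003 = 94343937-47511934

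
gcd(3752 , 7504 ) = 3752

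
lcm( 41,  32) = 1312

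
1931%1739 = 192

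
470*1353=635910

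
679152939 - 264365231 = 414787708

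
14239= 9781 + 4458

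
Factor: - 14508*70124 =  - 1017358992 = -2^4 * 3^2*13^1 * 31^1*47^1 * 373^1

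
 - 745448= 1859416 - 2604864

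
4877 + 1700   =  6577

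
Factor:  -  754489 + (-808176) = -5^1*13^1*29^1*829^1 = - 1562665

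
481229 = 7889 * 61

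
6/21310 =3/10655 = 0.00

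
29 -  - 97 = 126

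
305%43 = 4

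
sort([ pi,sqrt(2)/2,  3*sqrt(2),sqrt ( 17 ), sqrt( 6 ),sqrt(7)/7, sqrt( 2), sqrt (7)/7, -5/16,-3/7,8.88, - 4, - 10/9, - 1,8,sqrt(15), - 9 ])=[-9, - 4, - 10/9, - 1,-3/7, - 5/16,  sqrt(7)/7,sqrt(7)/7,  sqrt( 2)/2,sqrt(2), sqrt(6),pi,sqrt( 15),sqrt(17) , 3*sqrt (2),8,8.88 ] 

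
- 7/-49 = 1/7  =  0.14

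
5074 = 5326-252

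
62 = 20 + 42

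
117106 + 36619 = 153725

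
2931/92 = 2931/92= 31.86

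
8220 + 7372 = 15592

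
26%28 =26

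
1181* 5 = 5905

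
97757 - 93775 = 3982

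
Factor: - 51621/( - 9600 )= 17207/3200 = 2^( - 7 )*5^( - 2)*17207^1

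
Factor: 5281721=1973^1*2677^1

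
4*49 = 196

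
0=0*22397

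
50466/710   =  25233/355 = 71.08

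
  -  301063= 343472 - 644535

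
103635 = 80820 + 22815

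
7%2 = 1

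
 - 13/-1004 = 13/1004 = 0.01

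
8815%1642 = 605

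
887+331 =1218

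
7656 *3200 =24499200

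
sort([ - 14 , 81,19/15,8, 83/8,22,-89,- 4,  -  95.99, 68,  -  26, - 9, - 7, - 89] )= [ - 95.99,-89,  -  89, - 26 ,-14, - 9, - 7, -4, 19/15, 8,83/8,22, 68, 81 ] 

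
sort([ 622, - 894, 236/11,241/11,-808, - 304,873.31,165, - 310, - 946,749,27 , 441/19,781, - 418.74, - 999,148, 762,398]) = [ - 999,  -  946, - 894 , - 808, - 418.74, - 310, - 304,236/11,241/11,441/19,27,148 , 165, 398,622, 749, 762,781,  873.31]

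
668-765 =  - 97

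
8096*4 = 32384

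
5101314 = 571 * 8934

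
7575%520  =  295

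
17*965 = 16405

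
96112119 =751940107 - 655827988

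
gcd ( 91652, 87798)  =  2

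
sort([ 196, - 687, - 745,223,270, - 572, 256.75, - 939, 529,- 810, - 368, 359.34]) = [ - 939, - 810, - 745, - 687,  -  572, - 368 , 196, 223, 256.75, 270,359.34,529]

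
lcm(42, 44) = 924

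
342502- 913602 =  - 571100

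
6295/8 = 786 + 7/8 = 786.88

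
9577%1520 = 457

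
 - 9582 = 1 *(-9582 ) 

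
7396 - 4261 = 3135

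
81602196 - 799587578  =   - 717985382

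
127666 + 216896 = 344562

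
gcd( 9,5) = 1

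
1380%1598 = 1380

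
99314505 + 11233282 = 110547787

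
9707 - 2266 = 7441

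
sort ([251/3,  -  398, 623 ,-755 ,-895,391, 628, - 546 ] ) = [ - 895, - 755, -546,  -  398 , 251/3, 391,623, 628 ] 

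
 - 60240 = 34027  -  94267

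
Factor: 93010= 2^1*5^1*71^1*131^1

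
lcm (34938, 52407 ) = 104814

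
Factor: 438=2^1*3^1*73^1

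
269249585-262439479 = 6810106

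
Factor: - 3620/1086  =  -10/3=- 2^1 * 3^ ( - 1 )*5^1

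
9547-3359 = 6188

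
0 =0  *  497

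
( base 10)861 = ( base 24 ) 1bl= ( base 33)Q3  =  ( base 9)1156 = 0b1101011101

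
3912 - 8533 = - 4621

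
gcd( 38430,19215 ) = 19215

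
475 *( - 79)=  -  37525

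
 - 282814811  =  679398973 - 962213784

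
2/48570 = 1/24285= 0.00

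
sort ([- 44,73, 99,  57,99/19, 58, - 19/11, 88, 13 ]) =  [ - 44,-19/11, 99/19, 13,57,58,  73, 88, 99]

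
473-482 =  - 9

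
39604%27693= 11911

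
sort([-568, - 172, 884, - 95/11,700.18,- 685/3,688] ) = [ - 568, - 685/3, - 172, - 95/11, 688,700.18,884 ] 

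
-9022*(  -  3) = 27066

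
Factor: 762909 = 3^1*7^1*17^1*2137^1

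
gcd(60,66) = 6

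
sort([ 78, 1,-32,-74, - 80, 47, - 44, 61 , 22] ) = [-80,-74,-44, - 32,1,22,47,61,78]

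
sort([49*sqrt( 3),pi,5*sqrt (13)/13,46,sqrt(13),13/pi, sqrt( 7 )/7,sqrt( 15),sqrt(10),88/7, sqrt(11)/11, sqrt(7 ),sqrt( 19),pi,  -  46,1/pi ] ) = [ - 46 , sqrt( 11)/11,1/pi,sqrt(7)/7,5*sqrt( 13)/13, sqrt( 7),pi,pi, sqrt(10 ),sqrt( 13),sqrt( 15),13/pi, sqrt(19 ),88/7,46,  49*sqrt( 3) ] 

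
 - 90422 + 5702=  -84720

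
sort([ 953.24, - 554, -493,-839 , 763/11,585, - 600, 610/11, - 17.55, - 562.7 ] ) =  [ - 839, - 600, - 562.7, - 554, - 493,- 17.55, 610/11, 763/11, 585, 953.24]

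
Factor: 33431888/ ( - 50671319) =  - 2^4*7^1*31^1 *1109^( - 1 )*9629^1*45691^(-1 )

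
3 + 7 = 10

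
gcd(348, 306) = 6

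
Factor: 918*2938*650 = 1753104600= 2^3*3^3*5^2*13^2* 17^1*113^1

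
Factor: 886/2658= 1/3 = 3^ (  -  1) 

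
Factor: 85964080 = 2^4*5^1 * 283^1 * 3797^1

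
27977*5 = 139885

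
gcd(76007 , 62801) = 1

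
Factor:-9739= - 9739^1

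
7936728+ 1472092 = 9408820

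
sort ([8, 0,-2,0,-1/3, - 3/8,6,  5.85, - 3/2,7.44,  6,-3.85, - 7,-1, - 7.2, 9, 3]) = [- 7.2, - 7, - 3.85, - 2,-3/2, - 1,-3/8,-1/3, 0,0, 3,5.85, 6,6,7.44  ,  8, 9 ] 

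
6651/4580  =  6651/4580 =1.45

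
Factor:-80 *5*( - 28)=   11200 =2^6*5^2*7^1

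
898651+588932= 1487583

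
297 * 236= 70092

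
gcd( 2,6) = 2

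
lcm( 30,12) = 60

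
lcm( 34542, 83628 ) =1588932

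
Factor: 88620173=23^1  *641^1 * 6011^1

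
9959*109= 1085531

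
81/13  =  81/13 = 6.23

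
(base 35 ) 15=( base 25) 1f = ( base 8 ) 50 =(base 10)40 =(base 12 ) 34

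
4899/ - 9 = -545+2/3  =  - 544.33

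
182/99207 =182/99207 = 0.00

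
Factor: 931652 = 2^2* 89^1*2617^1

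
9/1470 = 3/490= 0.01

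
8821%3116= 2589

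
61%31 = 30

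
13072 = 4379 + 8693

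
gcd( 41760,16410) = 30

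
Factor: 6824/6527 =2^3 *61^( - 1)*107^( - 1)*853^1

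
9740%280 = 220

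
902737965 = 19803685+882934280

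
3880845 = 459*8455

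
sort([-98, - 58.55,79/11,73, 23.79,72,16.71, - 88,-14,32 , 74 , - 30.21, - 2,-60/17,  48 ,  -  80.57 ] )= [-98,  -  88,  -  80.57, - 58.55, - 30.21,-14, - 60/17,-2  ,  79/11, 16.71 , 23.79 , 32,48,72 , 73, 74]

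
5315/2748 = 5315/2748 = 1.93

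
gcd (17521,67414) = 1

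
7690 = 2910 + 4780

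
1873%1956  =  1873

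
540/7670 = 54/767 = 0.07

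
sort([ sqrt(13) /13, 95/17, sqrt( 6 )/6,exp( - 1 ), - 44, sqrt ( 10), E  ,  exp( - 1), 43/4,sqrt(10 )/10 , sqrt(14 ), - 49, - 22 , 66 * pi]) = [-49,-44,-22, sqrt(13 ) /13, sqrt(10) /10,exp(-1 ) , exp( - 1), sqrt( 6)/6, E,  sqrt(10), sqrt(14 ),  95/17, 43/4,  66*pi] 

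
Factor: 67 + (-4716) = - 4649^1 = - 4649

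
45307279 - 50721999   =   - 5414720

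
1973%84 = 41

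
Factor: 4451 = 4451^1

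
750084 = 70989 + 679095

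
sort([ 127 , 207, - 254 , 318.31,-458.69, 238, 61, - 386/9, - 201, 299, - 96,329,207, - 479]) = [ - 479, - 458.69, - 254, - 201, - 96, - 386/9 , 61 , 127,207, 207, 238, 299,318.31,329 ] 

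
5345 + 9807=15152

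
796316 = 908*877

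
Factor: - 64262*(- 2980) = 2^3*5^1*11^1 * 23^1*127^1*149^1 = 191500760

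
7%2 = 1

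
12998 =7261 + 5737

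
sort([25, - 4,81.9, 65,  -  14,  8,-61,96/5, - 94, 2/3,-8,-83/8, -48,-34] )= [ - 94, -61, - 48, -34, - 14, - 83/8, - 8, - 4 , 2/3, 8,96/5, 25, 65, 81.9]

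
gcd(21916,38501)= 1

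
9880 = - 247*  ( - 40)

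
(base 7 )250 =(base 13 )A3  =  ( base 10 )133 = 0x85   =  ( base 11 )111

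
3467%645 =242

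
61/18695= 61/18695  =  0.00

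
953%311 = 20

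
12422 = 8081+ 4341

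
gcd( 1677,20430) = 3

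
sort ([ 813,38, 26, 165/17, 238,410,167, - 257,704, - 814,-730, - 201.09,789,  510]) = [ - 814, - 730, - 257,-201.09,165/17,26,38,167,238,410,510,704,789,813]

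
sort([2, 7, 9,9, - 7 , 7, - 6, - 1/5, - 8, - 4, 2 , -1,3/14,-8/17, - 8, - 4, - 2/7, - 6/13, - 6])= [ - 8, - 8, - 7, - 6, - 6, - 4, - 4, - 1, - 8/17, - 6/13, - 2/7, - 1/5,3/14,2,2, 7 , 7,  9,9 ]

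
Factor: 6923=7^1*23^1 * 43^1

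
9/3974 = 9/3974 = 0.00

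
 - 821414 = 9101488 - 9922902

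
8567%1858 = 1135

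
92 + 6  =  98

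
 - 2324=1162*( - 2)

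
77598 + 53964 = 131562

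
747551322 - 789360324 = -41809002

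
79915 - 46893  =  33022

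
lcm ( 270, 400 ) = 10800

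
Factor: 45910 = 2^1*5^1*4591^1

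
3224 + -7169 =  - 3945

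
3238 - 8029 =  - 4791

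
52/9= 5 + 7/9 = 5.78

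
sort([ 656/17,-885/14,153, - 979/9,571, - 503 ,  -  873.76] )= [ - 873.76 ,- 503,- 979/9 , - 885/14, 656/17,153, 571 ] 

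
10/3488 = 5/1744= 0.00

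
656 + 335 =991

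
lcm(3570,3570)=3570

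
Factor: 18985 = 5^1*3797^1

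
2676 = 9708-7032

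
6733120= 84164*80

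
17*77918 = 1324606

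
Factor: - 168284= - 2^2*42071^1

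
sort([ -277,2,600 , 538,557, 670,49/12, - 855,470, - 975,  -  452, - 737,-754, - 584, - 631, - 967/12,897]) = [- 975, - 855, - 754, - 737, - 631,  -  584, - 452, - 277, - 967/12 , 2,49/12,470,538,557,600 , 670 , 897 ]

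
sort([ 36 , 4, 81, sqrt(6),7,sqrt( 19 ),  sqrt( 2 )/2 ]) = [sqrt(2) /2, sqrt( 6) , 4 , sqrt( 19 ), 7,36, 81]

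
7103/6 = 7103/6=1183.83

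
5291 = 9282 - 3991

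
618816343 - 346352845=272463498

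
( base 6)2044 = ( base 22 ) KK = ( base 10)460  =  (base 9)561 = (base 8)714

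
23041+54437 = 77478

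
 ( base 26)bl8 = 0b1111100110110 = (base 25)CJF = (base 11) 6004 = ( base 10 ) 7990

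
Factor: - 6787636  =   - 2^2*19^1*31^1*43^1*67^1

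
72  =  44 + 28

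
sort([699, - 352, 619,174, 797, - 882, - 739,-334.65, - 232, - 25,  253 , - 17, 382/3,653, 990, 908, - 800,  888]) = [ - 882, - 800, - 739, -352, -334.65, - 232, - 25, - 17 , 382/3,174,253, 619, 653,699,797, 888, 908, 990 ]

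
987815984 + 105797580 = 1093613564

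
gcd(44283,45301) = 509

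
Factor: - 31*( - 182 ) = 5642 = 2^1 * 7^1*13^1*31^1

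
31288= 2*15644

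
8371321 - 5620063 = 2751258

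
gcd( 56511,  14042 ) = 7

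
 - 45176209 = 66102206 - 111278415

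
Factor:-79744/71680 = -2^( - 4 )* 5^( - 1 ) * 89^1=- 89/80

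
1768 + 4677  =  6445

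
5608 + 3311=8919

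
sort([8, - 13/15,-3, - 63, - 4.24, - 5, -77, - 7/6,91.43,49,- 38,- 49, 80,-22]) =[ - 77, - 63 ,-49, - 38,-22, - 5, - 4.24, - 3, - 7/6, - 13/15, 8,49,80,91.43] 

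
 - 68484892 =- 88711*772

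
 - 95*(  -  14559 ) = 1383105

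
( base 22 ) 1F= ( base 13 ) 2b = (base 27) 1a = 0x25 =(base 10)37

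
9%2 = 1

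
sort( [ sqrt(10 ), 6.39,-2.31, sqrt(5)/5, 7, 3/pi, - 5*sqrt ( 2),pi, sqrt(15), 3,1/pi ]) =[ - 5*sqrt ( 2), - 2.31,1/pi,  sqrt( 5 )/5,3/pi, 3 , pi , sqrt(10 ), sqrt(15), 6.39,  7 ]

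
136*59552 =8099072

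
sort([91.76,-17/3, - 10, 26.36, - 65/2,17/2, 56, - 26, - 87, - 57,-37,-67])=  [ - 87, - 67, - 57,-37,-65/2, - 26, - 10,-17/3,17/2,26.36,56,91.76]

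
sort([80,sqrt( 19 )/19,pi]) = [ sqrt( 19) /19, pi,80] 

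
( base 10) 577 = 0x241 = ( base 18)1e1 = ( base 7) 1453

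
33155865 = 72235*459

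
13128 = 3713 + 9415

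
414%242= 172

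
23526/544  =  11763/272  =  43.25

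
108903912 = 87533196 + 21370716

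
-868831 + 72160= - 796671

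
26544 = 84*316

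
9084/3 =3028 = 3028.00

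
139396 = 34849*4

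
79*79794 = 6303726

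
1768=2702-934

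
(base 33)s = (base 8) 34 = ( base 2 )11100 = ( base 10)28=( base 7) 40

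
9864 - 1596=8268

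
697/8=697/8 = 87.12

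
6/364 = 3/182 = 0.02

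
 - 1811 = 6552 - 8363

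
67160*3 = 201480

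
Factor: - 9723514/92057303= - 2^1*13^( - 1 )*239^( - 1)*499^1*9743^1 *29629^(  -  1)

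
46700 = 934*50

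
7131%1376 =251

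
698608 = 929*752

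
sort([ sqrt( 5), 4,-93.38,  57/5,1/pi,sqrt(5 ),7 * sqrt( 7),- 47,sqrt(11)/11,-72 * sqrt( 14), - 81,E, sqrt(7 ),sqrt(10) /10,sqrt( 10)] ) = [ - 72*sqrt(14 ), - 93.38,  -  81, - 47,sqrt( 11)/11, sqrt (10)/10,1/pi,sqrt(5),sqrt( 5 ), sqrt( 7 ),E, sqrt (10 ),4, 57/5,7* sqrt( 7) ] 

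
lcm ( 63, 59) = 3717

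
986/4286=493/2143 = 0.23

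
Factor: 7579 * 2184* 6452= 106796962272  =  2^5* 3^1*7^1*11^1*13^2 * 53^1* 1613^1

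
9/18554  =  9/18554 = 0.00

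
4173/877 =4+665/877  =  4.76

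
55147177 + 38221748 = 93368925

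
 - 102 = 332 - 434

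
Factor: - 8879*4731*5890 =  - 247418573610 = - 2^1 * 3^1*5^1*13^1*19^2*31^1*83^1*683^1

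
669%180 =129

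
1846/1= 1846 = 1846.00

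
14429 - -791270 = 805699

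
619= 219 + 400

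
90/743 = 90/743 = 0.12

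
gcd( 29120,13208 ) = 104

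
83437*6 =500622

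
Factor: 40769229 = 3^1*13589743^1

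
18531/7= 18531/7=2647.29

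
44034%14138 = 1620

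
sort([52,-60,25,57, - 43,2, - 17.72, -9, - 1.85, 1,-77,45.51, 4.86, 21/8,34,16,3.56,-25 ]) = [-77, - 60,-43, - 25, - 17.72, - 9,-1.85,1,2,21/8  ,  3.56,4.86, 16,25, 34,45.51,52,57]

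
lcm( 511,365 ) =2555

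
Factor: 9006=2^1*3^1 *19^1*79^1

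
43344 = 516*84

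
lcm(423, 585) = 27495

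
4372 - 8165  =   - 3793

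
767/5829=767/5829= 0.13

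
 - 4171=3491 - 7662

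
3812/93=40 + 92/93 = 40.99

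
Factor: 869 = 11^1 * 79^1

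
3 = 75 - 72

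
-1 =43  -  44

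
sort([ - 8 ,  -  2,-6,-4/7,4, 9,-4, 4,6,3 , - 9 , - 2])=[ - 9, - 8, - 6,-4, - 2, - 2, - 4/7, 3,4  ,  4, 6,9 ]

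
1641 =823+818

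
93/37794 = 31/12598 =0.00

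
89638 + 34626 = 124264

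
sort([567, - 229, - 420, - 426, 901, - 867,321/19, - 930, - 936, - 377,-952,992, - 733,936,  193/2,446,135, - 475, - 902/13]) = [ - 952,-936,  -  930, - 867, - 733, - 475, - 426, - 420 , - 377, - 229 , - 902/13, 321/19, 193/2 , 135,446, 567 , 901,936,992]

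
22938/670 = 11469/335 = 34.24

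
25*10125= 253125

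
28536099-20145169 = 8390930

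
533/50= 533/50 = 10.66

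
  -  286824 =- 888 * 323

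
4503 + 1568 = 6071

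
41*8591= 352231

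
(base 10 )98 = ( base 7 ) 200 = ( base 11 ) 8a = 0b1100010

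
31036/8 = 7759/2 = 3879.50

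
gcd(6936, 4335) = 867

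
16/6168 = 2/771=0.00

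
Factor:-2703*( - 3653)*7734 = 2^1* 3^2*13^1*17^1*53^1*281^1*1289^1 = 76365972306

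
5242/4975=5242/4975 = 1.05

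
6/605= 6/605  =  0.01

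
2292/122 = 18+48/61 = 18.79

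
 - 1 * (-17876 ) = 17876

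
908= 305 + 603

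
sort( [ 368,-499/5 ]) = [ - 499/5,  368 ] 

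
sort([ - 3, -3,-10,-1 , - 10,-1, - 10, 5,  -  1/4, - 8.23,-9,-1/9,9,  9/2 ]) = [-10,-10 ,-10, - 9,-8.23,-3,-3,-1, - 1, - 1/4,  -  1/9, 9/2,5, 9 ]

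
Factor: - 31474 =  - 2^1*15737^1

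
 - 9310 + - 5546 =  - 14856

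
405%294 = 111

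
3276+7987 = 11263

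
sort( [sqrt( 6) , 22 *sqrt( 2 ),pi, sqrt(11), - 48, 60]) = [-48,sqrt( 6 ),pi, sqrt( 11 ),22*sqrt( 2 ),60 ]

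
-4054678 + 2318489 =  - 1736189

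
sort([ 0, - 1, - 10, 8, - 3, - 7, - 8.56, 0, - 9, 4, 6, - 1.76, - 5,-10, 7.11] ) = [ - 10, - 10, - 9, -8.56,  -  7, - 5, - 3, - 1.76,-1,0,0, 4,6,  7.11, 8 ] 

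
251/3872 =251/3872 = 0.06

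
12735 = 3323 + 9412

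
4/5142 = 2/2571 = 0.00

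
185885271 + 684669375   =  870554646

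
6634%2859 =916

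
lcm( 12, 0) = 0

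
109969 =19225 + 90744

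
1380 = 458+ 922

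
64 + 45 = 109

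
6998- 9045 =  - 2047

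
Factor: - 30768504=-2^3*3^1 * 13^1 * 17^1*5801^1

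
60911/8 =7613 +7/8 = 7613.88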